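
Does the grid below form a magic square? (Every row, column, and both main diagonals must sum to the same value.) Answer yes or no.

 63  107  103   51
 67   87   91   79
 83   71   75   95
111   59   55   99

Yes

Row 1: 63 + 107 + 103 + 51 = 324.
Row 2: 67 + 87 + 91 + 79 = 324.
Row 3: 83 + 71 + 75 + 95 = 324.
Row 4: 111 + 59 + 55 + 99 = 324.
Column 1: 63 + 67 + 83 + 111 = 324.
Column 2: 107 + 87 + 71 + 59 = 324.
Column 3: 103 + 91 + 75 + 55 = 324.
Column 4: 51 + 79 + 95 + 99 = 324.
Main diagonal: 63 + 87 + 75 + 99 = 324.
Anti-diagonal: 51 + 91 + 71 + 111 = 324.
All lines sum to 324.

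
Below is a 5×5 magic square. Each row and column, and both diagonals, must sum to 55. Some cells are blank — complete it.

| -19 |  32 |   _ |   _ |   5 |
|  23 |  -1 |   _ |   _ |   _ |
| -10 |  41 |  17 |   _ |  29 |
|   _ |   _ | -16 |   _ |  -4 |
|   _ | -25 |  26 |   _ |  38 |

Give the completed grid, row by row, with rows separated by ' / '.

-19 32 -7 44 5 / 23 -1 35 11 -13 / -10 41 17 -22 29 / 47 8 -16 20 -4 / 14 -25 26 2 38

Row 3: -10 + 41 + 17 + 29 + ? = 55, so (3,4) = -22.
Column 2: 32 + (-1) + 41 + (-25) + ? = 55, so (4,2) = 8.
Column 5 needs 55; the known cells sum to 68, so (2,5) = -13.
From main diagonal, 55 − (-19 + (-1) + 17 + 38) gives (4,4) = 20.
Row 4 needs 55; the known cells sum to 8, so (4,1) = 47.
Column 1 needs 55; the known cells sum to 41, so (5,1) = 14.
Using anti-diagonal: 5 + 17 + 8 + 14 + ? → (2,4) = 55 − 44 = 11.
Using row 2: 23 + (-1) + 11 + (-13) + ? → (2,3) = 55 − 20 = 35.
The remaining cell in row 5 is (5,4) = 55 − 53 = 2.
Using column 3: 35 + 17 + (-16) + 26 + ? → (1,3) = 55 − 62 = -7.
Column 4 must total 55; the given cells sum to 11, so (1,4) = 44.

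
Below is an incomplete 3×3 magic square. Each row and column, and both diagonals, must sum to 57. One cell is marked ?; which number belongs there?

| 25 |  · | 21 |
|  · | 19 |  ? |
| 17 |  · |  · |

From row 1, 57 − (25 + 21) gives (1,2) = 11.
The remaining cell in column 1 is (2,1) = 57 − 42 = 15.
The remaining cell in column 2 is (3,2) = 57 − 30 = 27.
Main diagonal: 25 + 19 + ? = 57, so (3,3) = 13.
From row 2, 57 − (15 + 19) gives (2,3) = 23.

23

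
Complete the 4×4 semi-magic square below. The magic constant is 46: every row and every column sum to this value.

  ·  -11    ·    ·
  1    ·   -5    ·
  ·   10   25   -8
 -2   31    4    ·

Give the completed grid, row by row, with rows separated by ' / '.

Row 3 must total 46; the given cells sum to 27, so (3,1) = 19.
Row 4 must total 46; the given cells sum to 33, so (4,4) = 13.
The remaining cell in column 1 is (1,1) = 46 − 18 = 28.
Column 2 needs 46; the known cells sum to 30, so (2,2) = 16.
Column 3 needs 46; the known cells sum to 24, so (1,3) = 22.
Using row 1: 28 + (-11) + 22 + ? → (1,4) = 46 − 39 = 7.
The remaining cell in row 2 is (2,4) = 46 − 12 = 34.

28 -11 22 7 / 1 16 -5 34 / 19 10 25 -8 / -2 31 4 13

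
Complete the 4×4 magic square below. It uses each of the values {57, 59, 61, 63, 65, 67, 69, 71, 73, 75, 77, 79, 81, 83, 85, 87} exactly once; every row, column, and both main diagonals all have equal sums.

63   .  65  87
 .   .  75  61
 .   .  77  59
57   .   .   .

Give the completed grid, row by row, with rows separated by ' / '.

63 73 65 87 / 85 67 75 61 / 83 69 77 59 / 57 79 71 81

The 16 entries sum to 1152, so each line sums to 1152/4 = 288.
Row 1 must total 288; the given cells sum to 215, so (1,2) = 73.
Column 3: 65 + 75 + 77 + ? = 288, so (4,3) = 71.
Column 4: 87 + 61 + 59 + ? = 288, so (4,4) = 81.
Using main diagonal: 63 + 77 + 81 + ? → (2,2) = 288 − 221 = 67.
Anti-diagonal must total 288; the given cells sum to 219, so (3,2) = 69.
From row 2, 288 − (67 + 75 + 61) gives (2,1) = 85.
The remaining cell in row 3 is (3,1) = 288 − 205 = 83.
The remaining cell in row 4 is (4,2) = 288 − 209 = 79.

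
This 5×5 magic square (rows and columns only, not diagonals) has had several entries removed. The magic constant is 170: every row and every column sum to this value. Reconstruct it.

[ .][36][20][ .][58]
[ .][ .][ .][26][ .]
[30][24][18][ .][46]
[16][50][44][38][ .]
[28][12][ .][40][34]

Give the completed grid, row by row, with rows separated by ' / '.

42 36 20 14 58 / 54 48 32 26 10 / 30 24 18 52 46 / 16 50 44 38 22 / 28 12 56 40 34

From row 3, 170 − (30 + 24 + 18 + 46) gives (3,4) = 52.
Row 4 needs 170; the known cells sum to 148, so (4,5) = 22.
The remaining cell in row 5 is (5,3) = 170 − 114 = 56.
Column 2 needs 170; the known cells sum to 122, so (2,2) = 48.
Using column 3: 20 + 18 + 44 + 56 + ? → (2,3) = 170 − 138 = 32.
Using column 4: 26 + 52 + 38 + 40 + ? → (1,4) = 170 − 156 = 14.
The remaining cell in column 5 is (2,5) = 170 − 160 = 10.
Using row 1: 36 + 20 + 14 + 58 + ? → (1,1) = 170 − 128 = 42.
From row 2, 170 − (48 + 32 + 26 + 10) gives (2,1) = 54.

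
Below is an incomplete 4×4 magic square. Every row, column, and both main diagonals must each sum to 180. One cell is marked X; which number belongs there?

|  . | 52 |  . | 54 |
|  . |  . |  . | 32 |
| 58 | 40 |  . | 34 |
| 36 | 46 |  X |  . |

Row 3 must total 180; the given cells sum to 132, so (3,3) = 48.
Using column 2: 52 + 40 + 46 + ? → (2,2) = 180 − 138 = 42.
Column 4 must total 180; the given cells sum to 120, so (4,4) = 60.
The remaining cell in main diagonal is (1,1) = 180 − 150 = 30.
From anti-diagonal, 180 − (54 + 40 + 36) gives (2,3) = 50.
Row 1 needs 180; the known cells sum to 136, so (1,3) = 44.
Using row 2: 42 + 50 + 32 + ? → (2,1) = 180 − 124 = 56.
The remaining cell in row 4 is (4,3) = 180 − 142 = 38.

38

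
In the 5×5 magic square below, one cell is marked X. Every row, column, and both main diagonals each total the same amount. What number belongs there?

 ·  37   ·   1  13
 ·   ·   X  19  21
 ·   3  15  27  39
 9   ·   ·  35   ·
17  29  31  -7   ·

Column 4 is complete and sums to 75; that is the magic constant.
The remaining cell in row 3 is (3,1) = 75 − 84 = -9.
The remaining cell in row 5 is (5,5) = 75 − 70 = 5.
From column 5, 75 − (13 + 21 + 39 + 5) gives (4,5) = -3.
Using anti-diagonal: 13 + 19 + 15 + 17 + ? → (4,2) = 75 − 64 = 11.
Row 4 needs 75; the known cells sum to 52, so (4,3) = 23.
Column 2: 37 + 3 + 11 + 29 + ? = 75, so (2,2) = -5.
From main diagonal, 75 − (-5 + 15 + 35 + 5) gives (1,1) = 25.
Using row 1: 25 + 37 + 1 + 13 + ? → (1,3) = 75 − 76 = -1.
From column 1, 75 − (25 + (-9) + 9 + 17) gives (2,1) = 33.
Column 3: -1 + 15 + 23 + 31 + ? = 75, so (2,3) = 7.

7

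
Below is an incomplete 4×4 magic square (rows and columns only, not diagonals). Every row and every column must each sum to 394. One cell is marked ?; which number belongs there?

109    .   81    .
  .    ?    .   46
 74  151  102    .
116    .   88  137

Row 3: 74 + 151 + 102 + ? = 394, so (3,4) = 67.
Using row 4: 116 + 88 + 137 + ? → (4,2) = 394 − 341 = 53.
From column 1, 394 − (109 + 74 + 116) gives (2,1) = 95.
From column 3, 394 − (81 + 102 + 88) gives (2,3) = 123.
Using column 4: 46 + 67 + 137 + ? → (1,4) = 394 − 250 = 144.
Row 1 needs 394; the known cells sum to 334, so (1,2) = 60.
Using row 2: 95 + 123 + 46 + ? → (2,2) = 394 − 264 = 130.

130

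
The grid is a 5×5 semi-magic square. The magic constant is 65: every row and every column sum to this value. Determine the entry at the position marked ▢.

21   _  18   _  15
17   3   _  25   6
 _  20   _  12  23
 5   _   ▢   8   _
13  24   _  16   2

The remaining cell in row 2 is (2,3) = 65 − 51 = 14.
Row 5 needs 65; the known cells sum to 55, so (5,3) = 10.
Column 1 needs 65; the known cells sum to 56, so (3,1) = 9.
Column 4 must total 65; the given cells sum to 61, so (1,4) = 4.
From column 5, 65 − (15 + 6 + 23 + 2) gives (4,5) = 19.
Row 1 must total 65; the given cells sum to 58, so (1,2) = 7.
Row 3: 9 + 20 + 12 + 23 + ? = 65, so (3,3) = 1.
Using column 2: 7 + 3 + 20 + 24 + ? → (4,2) = 65 − 54 = 11.
Column 3 needs 65; the known cells sum to 43, so (4,3) = 22.

22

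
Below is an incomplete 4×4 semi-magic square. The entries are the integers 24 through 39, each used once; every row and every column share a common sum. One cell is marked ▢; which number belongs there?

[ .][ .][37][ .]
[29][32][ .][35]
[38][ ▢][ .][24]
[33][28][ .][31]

The entries are 24 through 39, which sum to 504, so each line sums to 504/4 = 126.
From row 2, 126 − (29 + 32 + 35) gives (2,3) = 30.
The remaining cell in row 4 is (4,3) = 126 − 92 = 34.
Column 1: 29 + 38 + 33 + ? = 126, so (1,1) = 26.
Column 3: 37 + 30 + 34 + ? = 126, so (3,3) = 25.
Using column 4: 35 + 24 + 31 + ? → (1,4) = 126 − 90 = 36.
From row 1, 126 − (26 + 37 + 36) gives (1,2) = 27.
Row 3: 38 + 25 + 24 + ? = 126, so (3,2) = 39.

39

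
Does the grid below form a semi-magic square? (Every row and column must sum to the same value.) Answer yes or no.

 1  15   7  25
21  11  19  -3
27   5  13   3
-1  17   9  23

Row 1: 1 + 15 + 7 + 25 = 48.
Row 2: 21 + 11 + 19 + (-3) = 48.
Row 3: 27 + 5 + 13 + 3 = 48.
Row 4: -1 + 17 + 9 + 23 = 48.
Column 1: 1 + 21 + 27 + (-1) = 48.
Column 2: 15 + 11 + 5 + 17 = 48.
Column 3: 7 + 19 + 13 + 9 = 48.
Column 4: 25 + (-3) + 3 + 23 = 48.
All lines sum to 48.

Yes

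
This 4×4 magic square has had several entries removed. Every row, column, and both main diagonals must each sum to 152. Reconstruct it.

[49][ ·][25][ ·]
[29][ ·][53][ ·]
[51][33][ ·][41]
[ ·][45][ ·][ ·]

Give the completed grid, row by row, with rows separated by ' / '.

49 35 25 43 / 29 39 53 31 / 51 33 27 41 / 23 45 47 37

Row 3: 51 + 33 + 41 + ? = 152, so (3,3) = 27.
The remaining cell in column 1 is (4,1) = 152 − 129 = 23.
Column 3: 25 + 53 + 27 + ? = 152, so (4,3) = 47.
Anti-diagonal: 53 + 33 + 23 + ? = 152, so (1,4) = 43.
Row 1 needs 152; the known cells sum to 117, so (1,2) = 35.
The remaining cell in row 4 is (4,4) = 152 − 115 = 37.
Column 2 needs 152; the known cells sum to 113, so (2,2) = 39.
Using column 4: 43 + 41 + 37 + ? → (2,4) = 152 − 121 = 31.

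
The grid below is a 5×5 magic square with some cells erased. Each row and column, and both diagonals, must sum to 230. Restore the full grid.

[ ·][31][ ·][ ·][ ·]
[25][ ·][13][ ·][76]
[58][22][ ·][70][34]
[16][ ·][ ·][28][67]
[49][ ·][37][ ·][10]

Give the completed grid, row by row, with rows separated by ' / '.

82 31 55 19 43 / 25 64 13 52 76 / 58 22 46 70 34 / 16 40 79 28 67 / 49 73 37 61 10

Row 3 needs 230; the known cells sum to 184, so (3,3) = 46.
From column 1, 230 − (25 + 58 + 16 + 49) gives (1,1) = 82.
Column 5: 76 + 34 + 67 + 10 + ? = 230, so (1,5) = 43.
Using main diagonal: 82 + 46 + 28 + 10 + ? → (2,2) = 230 − 166 = 64.
From row 2, 230 − (25 + 64 + 13 + 76) gives (2,4) = 52.
Using anti-diagonal: 43 + 52 + 46 + 49 + ? → (4,2) = 230 − 190 = 40.
Row 4 needs 230; the known cells sum to 151, so (4,3) = 79.
Column 2: 31 + 64 + 22 + 40 + ? = 230, so (5,2) = 73.
Column 3: 13 + 46 + 79 + 37 + ? = 230, so (1,3) = 55.
From row 1, 230 − (82 + 31 + 55 + 43) gives (1,4) = 19.
Row 5 needs 230; the known cells sum to 169, so (5,4) = 61.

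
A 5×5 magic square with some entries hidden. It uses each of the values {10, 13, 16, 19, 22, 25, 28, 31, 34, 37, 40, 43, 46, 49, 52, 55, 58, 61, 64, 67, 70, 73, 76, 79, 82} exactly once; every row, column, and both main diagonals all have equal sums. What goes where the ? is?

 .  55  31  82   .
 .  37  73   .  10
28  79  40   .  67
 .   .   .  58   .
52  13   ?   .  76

The 25 entries sum to 1150, so each line sums to 1150/5 = 230.
Using row 3: 28 + 79 + 40 + 67 + ? → (3,4) = 230 − 214 = 16.
Column 2 needs 230; the known cells sum to 184, so (4,2) = 46.
The remaining cell in main diagonal is (1,1) = 230 − 211 = 19.
Using row 1: 19 + 55 + 31 + 82 + ? → (1,5) = 230 − 187 = 43.
From column 5, 230 − (43 + 10 + 67 + 76) gives (4,5) = 34.
Anti-diagonal needs 230; the known cells sum to 181, so (2,4) = 49.
Row 2 needs 230; the known cells sum to 169, so (2,1) = 61.
Using column 1: 19 + 61 + 28 + 52 + ? → (4,1) = 230 − 160 = 70.
Column 4 must total 230; the given cells sum to 205, so (5,4) = 25.
Using row 4: 70 + 46 + 58 + 34 + ? → (4,3) = 230 − 208 = 22.
Using row 5: 52 + 13 + 25 + 76 + ? → (5,3) = 230 − 166 = 64.

64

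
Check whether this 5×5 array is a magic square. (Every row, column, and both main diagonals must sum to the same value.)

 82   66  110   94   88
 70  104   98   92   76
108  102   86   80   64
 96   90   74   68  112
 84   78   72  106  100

Yes

Row 1: 82 + 66 + 110 + 94 + 88 = 440.
Row 2: 70 + 104 + 98 + 92 + 76 = 440.
Row 3: 108 + 102 + 86 + 80 + 64 = 440.
Row 4: 96 + 90 + 74 + 68 + 112 = 440.
Row 5: 84 + 78 + 72 + 106 + 100 = 440.
Column 1: 82 + 70 + 108 + 96 + 84 = 440.
Column 2: 66 + 104 + 102 + 90 + 78 = 440.
Column 3: 110 + 98 + 86 + 74 + 72 = 440.
Column 4: 94 + 92 + 80 + 68 + 106 = 440.
Column 5: 88 + 76 + 64 + 112 + 100 = 440.
Main diagonal: 82 + 104 + 86 + 68 + 100 = 440.
Anti-diagonal: 88 + 92 + 86 + 90 + 84 = 440.
All lines sum to 440.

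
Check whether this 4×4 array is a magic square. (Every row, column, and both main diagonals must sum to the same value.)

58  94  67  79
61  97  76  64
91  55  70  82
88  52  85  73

Row 1: 58 + 94 + 67 + 79 = 298.
Row 2: 61 + 97 + 76 + 64 = 298.
Row 3: 91 + 55 + 70 + 82 = 298.
Row 4: 88 + 52 + 85 + 73 = 298.
Column 1: 58 + 61 + 91 + 88 = 298.
Column 2: 94 + 97 + 55 + 52 = 298.
Column 3: 67 + 76 + 70 + 85 = 298.
Column 4: 79 + 64 + 82 + 73 = 298.
Main diagonal: 58 + 97 + 70 + 73 = 298.
Anti-diagonal: 79 + 76 + 55 + 88 = 298.
All lines sum to 298.

Yes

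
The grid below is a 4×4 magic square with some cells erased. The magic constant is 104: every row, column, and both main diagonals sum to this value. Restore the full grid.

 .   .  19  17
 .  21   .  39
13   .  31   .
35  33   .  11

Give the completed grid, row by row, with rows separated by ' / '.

41 27 19 17 / 15 21 29 39 / 13 23 31 37 / 35 33 25 11

From row 4, 104 − (35 + 33 + 11) gives (4,3) = 25.
Column 3 needs 104; the known cells sum to 75, so (2,3) = 29.
Using column 4: 17 + 39 + 11 + ? → (3,4) = 104 − 67 = 37.
Using main diagonal: 21 + 31 + 11 + ? → (1,1) = 104 − 63 = 41.
Using anti-diagonal: 17 + 29 + 35 + ? → (3,2) = 104 − 81 = 23.
Using row 1: 41 + 19 + 17 + ? → (1,2) = 104 − 77 = 27.
Using row 2: 21 + 29 + 39 + ? → (2,1) = 104 − 89 = 15.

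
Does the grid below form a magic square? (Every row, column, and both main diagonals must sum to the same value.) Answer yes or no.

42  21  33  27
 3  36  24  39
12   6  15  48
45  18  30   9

Row 1: 42 + 21 + 33 + 27 = 123.
Row 2: 3 + 36 + 24 + 39 = 102.
Row 3: 12 + 6 + 15 + 48 = 81.
Row 4: 45 + 18 + 30 + 9 = 102.
Column 1: 42 + 3 + 12 + 45 = 102.
Column 2: 21 + 36 + 6 + 18 = 81.
Column 3: 33 + 24 + 15 + 30 = 102.
Column 4: 27 + 39 + 48 + 9 = 123.
Main diagonal: 42 + 36 + 15 + 9 = 102.
Anti-diagonal: 27 + 24 + 6 + 45 = 102.

No — row 1 sums to 123 but main diagonal sums to 102.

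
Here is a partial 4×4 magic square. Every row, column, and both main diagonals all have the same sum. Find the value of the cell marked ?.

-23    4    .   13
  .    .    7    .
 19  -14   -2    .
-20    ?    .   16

Anti-diagonal is complete and sums to -14; that is the magic constant.
Row 1: -23 + 4 + 13 + ? = -14, so (1,3) = -8.
The remaining cell in row 3 is (3,4) = -14 − 3 = -17.
From column 1, -14 − (-23 + 19 + (-20)) gives (2,1) = 10.
The remaining cell in column 3 is (4,3) = -14 − (-3) = -11.
Column 4 needs -14; the known cells sum to 12, so (2,4) = -26.
The remaining cell in main diagonal is (2,2) = -14 − (-9) = -5.
From row 4, -14 − (-20 + (-11) + 16) gives (4,2) = 1.

1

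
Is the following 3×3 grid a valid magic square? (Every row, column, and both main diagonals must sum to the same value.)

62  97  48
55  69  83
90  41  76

Row 1: 62 + 97 + 48 = 207.
Row 2: 55 + 69 + 83 = 207.
Row 3: 90 + 41 + 76 = 207.
Column 1: 62 + 55 + 90 = 207.
Column 2: 97 + 69 + 41 = 207.
Column 3: 48 + 83 + 76 = 207.
Main diagonal: 62 + 69 + 76 = 207.
Anti-diagonal: 48 + 69 + 90 = 207.
All lines sum to 207.

Yes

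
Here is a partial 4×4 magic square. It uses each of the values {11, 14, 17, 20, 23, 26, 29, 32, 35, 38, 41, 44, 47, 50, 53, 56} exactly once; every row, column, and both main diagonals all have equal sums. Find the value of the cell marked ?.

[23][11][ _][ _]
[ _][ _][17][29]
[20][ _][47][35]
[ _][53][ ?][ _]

The 16 entries sum to 536, so each line sums to 536/4 = 134.
Row 3 needs 134; the known cells sum to 102, so (3,2) = 32.
From column 2, 134 − (11 + 32 + 53) gives (2,2) = 38.
Main diagonal needs 134; the known cells sum to 108, so (4,4) = 26.
Using row 2: 38 + 17 + 29 + ? → (2,1) = 134 − 84 = 50.
The remaining cell in column 1 is (4,1) = 134 − 93 = 41.
Column 4: 29 + 35 + 26 + ? = 134, so (1,4) = 44.
Row 1: 23 + 11 + 44 + ? = 134, so (1,3) = 56.
The remaining cell in row 4 is (4,3) = 134 − 120 = 14.

14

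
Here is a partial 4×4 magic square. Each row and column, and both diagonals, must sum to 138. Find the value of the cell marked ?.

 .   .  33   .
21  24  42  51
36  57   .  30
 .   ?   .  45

From row 3, 138 − (36 + 57 + 30) gives (3,3) = 15.
The remaining cell in column 3 is (4,3) = 138 − 90 = 48.
From column 4, 138 − (51 + 30 + 45) gives (1,4) = 12.
Main diagonal must total 138; the given cells sum to 84, so (1,1) = 54.
Anti-diagonal needs 138; the known cells sum to 111, so (4,1) = 27.
Row 1 needs 138; the known cells sum to 99, so (1,2) = 39.
The remaining cell in row 4 is (4,2) = 138 − 120 = 18.

18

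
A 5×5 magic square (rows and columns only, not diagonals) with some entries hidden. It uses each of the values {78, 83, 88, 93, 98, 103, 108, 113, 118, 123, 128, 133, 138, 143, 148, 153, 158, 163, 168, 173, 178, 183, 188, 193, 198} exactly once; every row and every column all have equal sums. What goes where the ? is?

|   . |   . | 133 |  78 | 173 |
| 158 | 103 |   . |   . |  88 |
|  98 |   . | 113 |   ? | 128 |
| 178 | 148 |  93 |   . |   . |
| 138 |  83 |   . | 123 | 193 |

183

The 25 entries sum to 3450, so each line sums to 3450/5 = 690.
Row 5 needs 690; the known cells sum to 537, so (5,3) = 153.
Column 1 must total 690; the given cells sum to 572, so (1,1) = 118.
Column 3: 133 + 113 + 93 + 153 + ? = 690, so (2,3) = 198.
Using column 5: 173 + 88 + 128 + 193 + ? → (4,5) = 690 − 582 = 108.
Row 1 must total 690; the given cells sum to 502, so (1,2) = 188.
Row 2 needs 690; the known cells sum to 547, so (2,4) = 143.
Using row 4: 178 + 148 + 93 + 108 + ? → (4,4) = 690 − 527 = 163.
Using column 2: 188 + 103 + 148 + 83 + ? → (3,2) = 690 − 522 = 168.
Column 4 must total 690; the given cells sum to 507, so (3,4) = 183.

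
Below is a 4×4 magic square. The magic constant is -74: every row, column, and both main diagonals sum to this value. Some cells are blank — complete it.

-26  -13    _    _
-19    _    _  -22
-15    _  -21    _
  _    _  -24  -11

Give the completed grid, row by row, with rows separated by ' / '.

Column 1: -26 + (-19) + (-15) + ? = -74, so (4,1) = -14.
From main diagonal, -74 − (-26 + (-21) + (-11)) gives (2,2) = -16.
From row 2, -74 − (-19 + (-16) + (-22)) gives (2,3) = -17.
Row 4 must total -74; the given cells sum to -49, so (4,2) = -25.
The remaining cell in column 2 is (3,2) = -74 − (-54) = -20.
Column 3 needs -74; the known cells sum to -62, so (1,3) = -12.
Anti-diagonal needs -74; the known cells sum to -51, so (1,4) = -23.
Using row 3: -15 + (-20) + (-21) + ? → (3,4) = -74 − (-56) = -18.

-26 -13 -12 -23 / -19 -16 -17 -22 / -15 -20 -21 -18 / -14 -25 -24 -11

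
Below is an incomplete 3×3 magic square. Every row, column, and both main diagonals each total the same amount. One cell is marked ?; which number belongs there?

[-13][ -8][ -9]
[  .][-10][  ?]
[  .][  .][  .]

-14

Row 1 is complete and sums to -30; that is the magic constant.
Column 2 must total -30; the given cells sum to -18, so (3,2) = -12.
Using main diagonal: -13 + (-10) + ? → (3,3) = -30 − (-23) = -7.
Anti-diagonal: -9 + (-10) + ? = -30, so (3,1) = -11.
Using column 1: -13 + (-11) + ? → (2,1) = -30 − (-24) = -6.
From column 3, -30 − (-9 + (-7)) gives (2,3) = -14.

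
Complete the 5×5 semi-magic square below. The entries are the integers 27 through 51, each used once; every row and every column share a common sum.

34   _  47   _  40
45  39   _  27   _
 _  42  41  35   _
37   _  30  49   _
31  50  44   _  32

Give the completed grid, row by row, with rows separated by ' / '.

The entries are 27 through 51, which sum to 975, so each line sums to 975/5 = 195.
From row 5, 195 − (31 + 50 + 44 + 32) gives (5,4) = 38.
Column 1 needs 195; the known cells sum to 147, so (3,1) = 48.
Using column 3: 47 + 41 + 30 + 44 + ? → (2,3) = 195 − 162 = 33.
Column 4 needs 195; the known cells sum to 149, so (1,4) = 46.
The remaining cell in row 1 is (1,2) = 195 − 167 = 28.
Row 2: 45 + 39 + 33 + 27 + ? = 195, so (2,5) = 51.
Row 3 must total 195; the given cells sum to 166, so (3,5) = 29.
From column 2, 195 − (28 + 39 + 42 + 50) gives (4,2) = 36.
Column 5 needs 195; the known cells sum to 152, so (4,5) = 43.

34 28 47 46 40 / 45 39 33 27 51 / 48 42 41 35 29 / 37 36 30 49 43 / 31 50 44 38 32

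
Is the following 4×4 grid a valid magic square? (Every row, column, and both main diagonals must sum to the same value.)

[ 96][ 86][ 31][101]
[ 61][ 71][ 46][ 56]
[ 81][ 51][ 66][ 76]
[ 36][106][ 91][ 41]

No — column 2 sums to 314 but anti-diagonal sums to 234.

Row 1: 96 + 86 + 31 + 101 = 314.
Row 2: 61 + 71 + 46 + 56 = 234.
Row 3: 81 + 51 + 66 + 76 = 274.
Row 4: 36 + 106 + 91 + 41 = 274.
Column 1: 96 + 61 + 81 + 36 = 274.
Column 2: 86 + 71 + 51 + 106 = 314.
Column 3: 31 + 46 + 66 + 91 = 234.
Column 4: 101 + 56 + 76 + 41 = 274.
Main diagonal: 96 + 71 + 66 + 41 = 274.
Anti-diagonal: 101 + 46 + 51 + 36 = 234.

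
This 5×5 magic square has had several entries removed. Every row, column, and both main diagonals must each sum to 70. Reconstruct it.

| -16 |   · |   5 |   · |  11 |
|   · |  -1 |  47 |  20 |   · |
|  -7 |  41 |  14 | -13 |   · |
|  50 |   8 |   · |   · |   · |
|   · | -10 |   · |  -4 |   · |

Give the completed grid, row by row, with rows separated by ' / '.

Row 3 must total 70; the given cells sum to 35, so (3,5) = 35.
The remaining cell in column 2 is (1,2) = 70 − 38 = 32.
The remaining cell in anti-diagonal is (5,1) = 70 − 53 = 17.
From row 1, 70 − (-16 + 32 + 5 + 11) gives (1,4) = 38.
Column 1 needs 70; the known cells sum to 44, so (2,1) = 26.
From column 4, 70 − (38 + 20 + (-13) + (-4)) gives (4,4) = 29.
Main diagonal: -16 + (-1) + 14 + 29 + ? = 70, so (5,5) = 44.
Using row 2: 26 + (-1) + 47 + 20 + ? → (2,5) = 70 − 92 = -22.
Row 5 needs 70; the known cells sum to 47, so (5,3) = 23.
Column 3 needs 70; the known cells sum to 89, so (4,3) = -19.
From column 5, 70 − (11 + (-22) + 35 + 44) gives (4,5) = 2.

-16 32 5 38 11 / 26 -1 47 20 -22 / -7 41 14 -13 35 / 50 8 -19 29 2 / 17 -10 23 -4 44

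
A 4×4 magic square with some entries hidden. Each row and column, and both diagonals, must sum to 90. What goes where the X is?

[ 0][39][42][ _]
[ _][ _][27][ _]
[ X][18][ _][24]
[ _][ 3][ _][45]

Row 1: 0 + 39 + 42 + ? = 90, so (1,4) = 9.
From column 2, 90 − (39 + 18 + 3) gives (2,2) = 30.
Column 4 must total 90; the given cells sum to 78, so (2,4) = 12.
Main diagonal must total 90; the given cells sum to 75, so (3,3) = 15.
From anti-diagonal, 90 − (9 + 27 + 18) gives (4,1) = 36.
Row 2 needs 90; the known cells sum to 69, so (2,1) = 21.
Row 3 must total 90; the given cells sum to 57, so (3,1) = 33.

33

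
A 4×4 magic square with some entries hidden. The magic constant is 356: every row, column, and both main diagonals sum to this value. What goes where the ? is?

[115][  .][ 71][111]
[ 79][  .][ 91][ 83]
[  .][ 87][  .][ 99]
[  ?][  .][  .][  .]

67

Row 1: 115 + 71 + 111 + ? = 356, so (1,2) = 59.
The remaining cell in row 2 is (2,2) = 356 − 253 = 103.
From column 2, 356 − (59 + 103 + 87) gives (4,2) = 107.
Column 4 must total 356; the given cells sum to 293, so (4,4) = 63.
The remaining cell in main diagonal is (3,3) = 356 − 281 = 75.
Anti-diagonal: 111 + 91 + 87 + ? = 356, so (4,1) = 67.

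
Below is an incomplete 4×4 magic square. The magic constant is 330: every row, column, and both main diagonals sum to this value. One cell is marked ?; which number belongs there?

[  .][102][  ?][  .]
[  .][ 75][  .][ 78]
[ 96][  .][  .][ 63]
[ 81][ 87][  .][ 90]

69

Row 4 needs 330; the known cells sum to 258, so (4,3) = 72.
The remaining cell in column 2 is (3,2) = 330 − 264 = 66.
Column 4 needs 330; the known cells sum to 231, so (1,4) = 99.
From anti-diagonal, 330 − (99 + 66 + 81) gives (2,3) = 84.
Row 2 must total 330; the given cells sum to 237, so (2,1) = 93.
From row 3, 330 − (96 + 66 + 63) gives (3,3) = 105.
Using column 1: 93 + 96 + 81 + ? → (1,1) = 330 − 270 = 60.
From column 3, 330 − (84 + 105 + 72) gives (1,3) = 69.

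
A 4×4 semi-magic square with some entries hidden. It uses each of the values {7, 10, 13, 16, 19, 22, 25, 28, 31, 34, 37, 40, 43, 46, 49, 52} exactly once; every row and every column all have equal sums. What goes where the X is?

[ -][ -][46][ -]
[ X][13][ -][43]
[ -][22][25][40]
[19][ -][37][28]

52

The 16 entries sum to 472, so each line sums to 472/4 = 118.
The remaining cell in row 3 is (3,1) = 118 − 87 = 31.
Row 4 needs 118; the known cells sum to 84, so (4,2) = 34.
From column 2, 118 − (13 + 22 + 34) gives (1,2) = 49.
Column 3 must total 118; the given cells sum to 108, so (2,3) = 10.
Using column 4: 43 + 40 + 28 + ? → (1,4) = 118 − 111 = 7.
Row 1: 49 + 46 + 7 + ? = 118, so (1,1) = 16.
Row 2 needs 118; the known cells sum to 66, so (2,1) = 52.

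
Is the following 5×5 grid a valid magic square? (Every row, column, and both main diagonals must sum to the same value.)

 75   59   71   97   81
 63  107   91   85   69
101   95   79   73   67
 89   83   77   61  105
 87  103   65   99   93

Row 1: 75 + 59 + 71 + 97 + 81 = 383.
Row 2: 63 + 107 + 91 + 85 + 69 = 415.
Row 3: 101 + 95 + 79 + 73 + 67 = 415.
Row 4: 89 + 83 + 77 + 61 + 105 = 415.
Row 5: 87 + 103 + 65 + 99 + 93 = 447.
Column 1: 75 + 63 + 101 + 89 + 87 = 415.
Column 2: 59 + 107 + 95 + 83 + 103 = 447.
Column 3: 71 + 91 + 79 + 77 + 65 = 383.
Column 4: 97 + 85 + 73 + 61 + 99 = 415.
Column 5: 81 + 69 + 67 + 105 + 93 = 415.
Main diagonal: 75 + 107 + 79 + 61 + 93 = 415.
Anti-diagonal: 81 + 85 + 79 + 83 + 87 = 415.

No — main diagonal sums to 415 but row 1 sums to 383.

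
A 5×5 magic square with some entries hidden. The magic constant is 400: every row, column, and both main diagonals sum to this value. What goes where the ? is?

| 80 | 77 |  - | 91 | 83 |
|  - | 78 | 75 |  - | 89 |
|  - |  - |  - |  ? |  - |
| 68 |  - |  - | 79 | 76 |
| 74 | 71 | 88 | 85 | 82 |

73

Row 1 must total 400; the given cells sum to 331, so (1,3) = 69.
Using column 5: 83 + 89 + 76 + 82 + ? → (3,5) = 400 − 330 = 70.
Using main diagonal: 80 + 78 + 79 + 82 + ? → (3,3) = 400 − 319 = 81.
Column 3: 69 + 75 + 81 + 88 + ? = 400, so (4,3) = 87.
Row 4: 68 + 87 + 79 + 76 + ? = 400, so (4,2) = 90.
Column 2: 77 + 78 + 90 + 71 + ? = 400, so (3,2) = 84.
Using anti-diagonal: 83 + 81 + 90 + 74 + ? → (2,4) = 400 − 328 = 72.
Using row 2: 78 + 75 + 72 + 89 + ? → (2,1) = 400 − 314 = 86.
From column 1, 400 − (80 + 86 + 68 + 74) gives (3,1) = 92.
The remaining cell in column 4 is (3,4) = 400 − 327 = 73.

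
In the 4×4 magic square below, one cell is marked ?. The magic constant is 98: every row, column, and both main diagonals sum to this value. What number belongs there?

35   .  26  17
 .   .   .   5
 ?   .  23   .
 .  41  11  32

Row 1 needs 98; the known cells sum to 78, so (1,2) = 20.
Row 4 must total 98; the given cells sum to 84, so (4,1) = 14.
The remaining cell in column 3 is (2,3) = 98 − 60 = 38.
Using column 4: 17 + 5 + 32 + ? → (3,4) = 98 − 54 = 44.
Main diagonal must total 98; the given cells sum to 90, so (2,2) = 8.
Anti-diagonal: 17 + 38 + 14 + ? = 98, so (3,2) = 29.
Row 2 must total 98; the given cells sum to 51, so (2,1) = 47.
From row 3, 98 − (29 + 23 + 44) gives (3,1) = 2.

2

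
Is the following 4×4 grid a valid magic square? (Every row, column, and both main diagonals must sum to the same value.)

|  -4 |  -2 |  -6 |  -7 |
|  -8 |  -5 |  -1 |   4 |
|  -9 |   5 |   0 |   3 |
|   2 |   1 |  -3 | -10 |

No — column 2 sums to -1 but column 4 sums to -10.

Row 1: -4 + (-2) + (-6) + (-7) = -19.
Row 2: -8 + (-5) + (-1) + 4 = -10.
Row 3: -9 + 5 + 0 + 3 = -1.
Row 4: 2 + 1 + (-3) + (-10) = -10.
Column 1: -4 + (-8) + (-9) + 2 = -19.
Column 2: -2 + (-5) + 5 + 1 = -1.
Column 3: -6 + (-1) + 0 + (-3) = -10.
Column 4: -7 + 4 + 3 + (-10) = -10.
Main diagonal: -4 + (-5) + 0 + (-10) = -19.
Anti-diagonal: -7 + (-1) + 5 + 2 = -1.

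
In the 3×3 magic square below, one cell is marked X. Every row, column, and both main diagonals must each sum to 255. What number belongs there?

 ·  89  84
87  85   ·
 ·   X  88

Row 1 needs 255; the known cells sum to 173, so (1,1) = 82.
Row 2 must total 255; the given cells sum to 172, so (2,3) = 83.
From column 1, 255 − (82 + 87) gives (3,1) = 86.
Column 2 must total 255; the given cells sum to 174, so (3,2) = 81.

81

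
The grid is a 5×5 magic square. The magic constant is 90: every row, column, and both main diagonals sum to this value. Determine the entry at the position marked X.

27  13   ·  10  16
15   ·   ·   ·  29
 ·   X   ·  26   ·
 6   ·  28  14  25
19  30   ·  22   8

9

The remaining cell in row 1 is (1,3) = 90 − 66 = 24.
From row 4, 90 − (6 + 28 + 14 + 25) gives (4,2) = 17.
From row 5, 90 − (19 + 30 + 22 + 8) gives (5,3) = 11.
Column 1: 27 + 15 + 6 + 19 + ? = 90, so (3,1) = 23.
Column 4 needs 90; the known cells sum to 72, so (2,4) = 18.
Column 5: 16 + 29 + 25 + 8 + ? = 90, so (3,5) = 12.
Anti-diagonal: 16 + 18 + 17 + 19 + ? = 90, so (3,3) = 20.
Using row 3: 23 + 20 + 26 + 12 + ? → (3,2) = 90 − 81 = 9.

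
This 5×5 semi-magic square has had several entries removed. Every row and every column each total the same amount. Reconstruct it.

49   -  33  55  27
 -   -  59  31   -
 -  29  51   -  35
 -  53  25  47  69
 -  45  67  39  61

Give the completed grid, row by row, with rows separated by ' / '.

Column 3 is already complete: 33 + 59 + 51 + 25 + 67 = 235, so that is the magic constant.
Row 1: 49 + 33 + 55 + 27 + ? = 235, so (1,2) = 71.
From row 4, 235 − (53 + 25 + 47 + 69) gives (4,1) = 41.
Using row 5: 45 + 67 + 39 + 61 + ? → (5,1) = 235 − 212 = 23.
Using column 2: 71 + 29 + 53 + 45 + ? → (2,2) = 235 − 198 = 37.
Column 4 needs 235; the known cells sum to 172, so (3,4) = 63.
Column 5 must total 235; the given cells sum to 192, so (2,5) = 43.
The remaining cell in row 2 is (2,1) = 235 − 170 = 65.
Row 3: 29 + 51 + 63 + 35 + ? = 235, so (3,1) = 57.

49 71 33 55 27 / 65 37 59 31 43 / 57 29 51 63 35 / 41 53 25 47 69 / 23 45 67 39 61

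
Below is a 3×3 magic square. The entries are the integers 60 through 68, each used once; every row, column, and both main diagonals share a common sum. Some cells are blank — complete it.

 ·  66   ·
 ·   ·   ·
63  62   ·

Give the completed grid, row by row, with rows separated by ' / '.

The entries are 60 through 68, which sum to 576, so each line sums to 576/3 = 192.
The remaining cell in row 3 is (3,3) = 192 − 125 = 67.
From column 2, 192 − (66 + 62) gives (2,2) = 64.
From main diagonal, 192 − (64 + 67) gives (1,1) = 61.
Anti-diagonal needs 192; the known cells sum to 127, so (1,3) = 65.
The remaining cell in column 1 is (2,1) = 192 − 124 = 68.
Using column 3: 65 + 67 + ? → (2,3) = 192 − 132 = 60.

61 66 65 / 68 64 60 / 63 62 67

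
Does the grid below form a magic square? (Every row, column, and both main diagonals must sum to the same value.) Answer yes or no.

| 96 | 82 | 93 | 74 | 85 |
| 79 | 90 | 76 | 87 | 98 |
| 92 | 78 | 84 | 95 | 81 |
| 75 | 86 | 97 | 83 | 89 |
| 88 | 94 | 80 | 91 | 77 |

Row 1: 96 + 82 + 93 + 74 + 85 = 430.
Row 2: 79 + 90 + 76 + 87 + 98 = 430.
Row 3: 92 + 78 + 84 + 95 + 81 = 430.
Row 4: 75 + 86 + 97 + 83 + 89 = 430.
Row 5: 88 + 94 + 80 + 91 + 77 = 430.
Column 1: 96 + 79 + 92 + 75 + 88 = 430.
Column 2: 82 + 90 + 78 + 86 + 94 = 430.
Column 3: 93 + 76 + 84 + 97 + 80 = 430.
Column 4: 74 + 87 + 95 + 83 + 91 = 430.
Column 5: 85 + 98 + 81 + 89 + 77 = 430.
Main diagonal: 96 + 90 + 84 + 83 + 77 = 430.
Anti-diagonal: 85 + 87 + 84 + 86 + 88 = 430.
All lines sum to 430.

Yes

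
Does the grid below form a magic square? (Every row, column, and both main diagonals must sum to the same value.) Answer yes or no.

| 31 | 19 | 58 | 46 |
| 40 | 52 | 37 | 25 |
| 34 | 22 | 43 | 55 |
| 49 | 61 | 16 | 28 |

Row 1: 31 + 19 + 58 + 46 = 154.
Row 2: 40 + 52 + 37 + 25 = 154.
Row 3: 34 + 22 + 43 + 55 = 154.
Row 4: 49 + 61 + 16 + 28 = 154.
Column 1: 31 + 40 + 34 + 49 = 154.
Column 2: 19 + 52 + 22 + 61 = 154.
Column 3: 58 + 37 + 43 + 16 = 154.
Column 4: 46 + 25 + 55 + 28 = 154.
Main diagonal: 31 + 52 + 43 + 28 = 154.
Anti-diagonal: 46 + 37 + 22 + 49 = 154.
All lines sum to 154.

Yes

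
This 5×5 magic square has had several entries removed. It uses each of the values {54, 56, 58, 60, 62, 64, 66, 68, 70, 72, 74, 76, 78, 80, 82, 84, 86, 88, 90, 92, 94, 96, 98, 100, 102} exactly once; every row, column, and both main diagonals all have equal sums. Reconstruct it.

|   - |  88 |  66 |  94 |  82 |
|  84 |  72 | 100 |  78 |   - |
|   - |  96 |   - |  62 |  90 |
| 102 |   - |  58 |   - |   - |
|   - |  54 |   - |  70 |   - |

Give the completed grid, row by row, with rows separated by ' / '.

60 88 66 94 82 / 84 72 100 78 56 / 68 96 74 62 90 / 102 80 58 86 64 / 76 54 92 70 98

The 25 entries sum to 1950, so each line sums to 1950/5 = 390.
Row 1: 88 + 66 + 94 + 82 + ? = 390, so (1,1) = 60.
Row 2: 84 + 72 + 100 + 78 + ? = 390, so (2,5) = 56.
Using column 2: 88 + 72 + 96 + 54 + ? → (4,2) = 390 − 310 = 80.
Using column 4: 94 + 78 + 62 + 70 + ? → (4,4) = 390 − 304 = 86.
The remaining cell in row 4 is (4,5) = 390 − 326 = 64.
Using column 5: 82 + 56 + 90 + 64 + ? → (5,5) = 390 − 292 = 98.
Using main diagonal: 60 + 72 + 86 + 98 + ? → (3,3) = 390 − 316 = 74.
Anti-diagonal must total 390; the given cells sum to 314, so (5,1) = 76.
The remaining cell in row 3 is (3,1) = 390 − 322 = 68.
Row 5: 76 + 54 + 70 + 98 + ? = 390, so (5,3) = 92.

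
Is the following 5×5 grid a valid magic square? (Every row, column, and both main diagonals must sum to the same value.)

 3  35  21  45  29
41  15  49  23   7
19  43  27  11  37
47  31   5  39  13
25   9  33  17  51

No — column 4 sums to 135 but column 5 sums to 137.

Row 1: 3 + 35 + 21 + 45 + 29 = 133.
Row 2: 41 + 15 + 49 + 23 + 7 = 135.
Row 3: 19 + 43 + 27 + 11 + 37 = 137.
Row 4: 47 + 31 + 5 + 39 + 13 = 135.
Row 5: 25 + 9 + 33 + 17 + 51 = 135.
Column 1: 3 + 41 + 19 + 47 + 25 = 135.
Column 2: 35 + 15 + 43 + 31 + 9 = 133.
Column 3: 21 + 49 + 27 + 5 + 33 = 135.
Column 4: 45 + 23 + 11 + 39 + 17 = 135.
Column 5: 29 + 7 + 37 + 13 + 51 = 137.
Main diagonal: 3 + 15 + 27 + 39 + 51 = 135.
Anti-diagonal: 29 + 23 + 27 + 31 + 25 = 135.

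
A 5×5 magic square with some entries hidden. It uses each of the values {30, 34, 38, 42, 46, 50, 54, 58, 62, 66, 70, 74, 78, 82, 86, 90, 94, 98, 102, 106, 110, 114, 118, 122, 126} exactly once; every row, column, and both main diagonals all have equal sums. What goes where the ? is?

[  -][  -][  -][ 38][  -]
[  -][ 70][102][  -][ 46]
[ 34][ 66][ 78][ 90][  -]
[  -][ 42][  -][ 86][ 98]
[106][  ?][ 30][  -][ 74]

118

The 25 entries sum to 1950, so each line sums to 1950/5 = 390.
From row 3, 390 − (34 + 66 + 78 + 90) gives (3,5) = 122.
From column 5, 390 − (46 + 122 + 98 + 74) gives (1,5) = 50.
Main diagonal needs 390; the known cells sum to 308, so (1,1) = 82.
Using anti-diagonal: 50 + 78 + 42 + 106 + ? → (2,4) = 390 − 276 = 114.
Row 2: 70 + 102 + 114 + 46 + ? = 390, so (2,1) = 58.
The remaining cell in column 1 is (4,1) = 390 − 280 = 110.
From column 4, 390 − (38 + 114 + 90 + 86) gives (5,4) = 62.
Using row 4: 110 + 42 + 86 + 98 + ? → (4,3) = 390 − 336 = 54.
Using row 5: 106 + 30 + 62 + 74 + ? → (5,2) = 390 − 272 = 118.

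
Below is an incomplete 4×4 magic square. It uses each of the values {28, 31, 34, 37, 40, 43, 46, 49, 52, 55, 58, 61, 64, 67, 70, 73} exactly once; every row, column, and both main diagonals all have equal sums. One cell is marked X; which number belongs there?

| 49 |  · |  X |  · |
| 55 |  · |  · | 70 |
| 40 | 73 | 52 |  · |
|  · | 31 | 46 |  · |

The 16 entries sum to 808, so each line sums to 808/4 = 202.
Using row 3: 40 + 73 + 52 + ? → (3,4) = 202 − 165 = 37.
The remaining cell in column 1 is (4,1) = 202 − 144 = 58.
Using row 4: 58 + 31 + 46 + ? → (4,4) = 202 − 135 = 67.
Column 4: 70 + 37 + 67 + ? = 202, so (1,4) = 28.
From main diagonal, 202 − (49 + 52 + 67) gives (2,2) = 34.
The remaining cell in anti-diagonal is (2,3) = 202 − 159 = 43.
Column 2: 34 + 73 + 31 + ? = 202, so (1,2) = 64.
Column 3 must total 202; the given cells sum to 141, so (1,3) = 61.

61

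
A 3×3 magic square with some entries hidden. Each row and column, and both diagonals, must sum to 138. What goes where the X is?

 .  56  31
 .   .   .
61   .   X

From row 1, 138 − (56 + 31) gives (1,1) = 51.
From column 1, 138 − (51 + 61) gives (2,1) = 26.
From anti-diagonal, 138 − (31 + 61) gives (2,2) = 46.
Row 2 must total 138; the given cells sum to 72, so (2,3) = 66.
Column 2 needs 138; the known cells sum to 102, so (3,2) = 36.
Column 3 must total 138; the given cells sum to 97, so (3,3) = 41.

41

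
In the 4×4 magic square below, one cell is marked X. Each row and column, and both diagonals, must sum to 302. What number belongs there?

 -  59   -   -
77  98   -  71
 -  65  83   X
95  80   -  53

From row 2, 302 − (77 + 98 + 71) gives (2,3) = 56.
Row 4 needs 302; the known cells sum to 228, so (4,3) = 74.
Column 3 must total 302; the given cells sum to 213, so (1,3) = 89.
Main diagonal needs 302; the known cells sum to 234, so (1,1) = 68.
Using anti-diagonal: 56 + 65 + 95 + ? → (1,4) = 302 − 216 = 86.
Column 1 must total 302; the given cells sum to 240, so (3,1) = 62.
Column 4 needs 302; the known cells sum to 210, so (3,4) = 92.

92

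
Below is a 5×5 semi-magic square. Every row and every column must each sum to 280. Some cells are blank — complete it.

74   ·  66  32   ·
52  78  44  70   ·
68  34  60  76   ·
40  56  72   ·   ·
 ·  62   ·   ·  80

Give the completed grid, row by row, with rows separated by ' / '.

Row 2 must total 280; the given cells sum to 244, so (2,5) = 36.
From row 3, 280 − (68 + 34 + 60 + 76) gives (3,5) = 42.
From column 1, 280 − (74 + 52 + 68 + 40) gives (5,1) = 46.
From column 2, 280 − (78 + 34 + 56 + 62) gives (1,2) = 50.
Column 3 needs 280; the known cells sum to 242, so (5,3) = 38.
Row 1: 74 + 50 + 66 + 32 + ? = 280, so (1,5) = 58.
From row 5, 280 − (46 + 62 + 38 + 80) gives (5,4) = 54.
Column 4: 32 + 70 + 76 + 54 + ? = 280, so (4,4) = 48.
Column 5: 58 + 36 + 42 + 80 + ? = 280, so (4,5) = 64.

74 50 66 32 58 / 52 78 44 70 36 / 68 34 60 76 42 / 40 56 72 48 64 / 46 62 38 54 80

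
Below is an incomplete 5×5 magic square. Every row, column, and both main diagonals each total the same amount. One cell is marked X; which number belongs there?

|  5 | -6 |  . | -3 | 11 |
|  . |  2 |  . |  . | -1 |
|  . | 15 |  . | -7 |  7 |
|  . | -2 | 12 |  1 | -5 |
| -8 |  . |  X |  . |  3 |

Column 5 is complete and sums to 15; that is the magic constant.
Row 1: 5 + (-6) + (-3) + 11 + ? = 15, so (1,3) = 8.
Row 4: -2 + 12 + 1 + (-5) + ? = 15, so (4,1) = 9.
Column 2 must total 15; the given cells sum to 9, so (5,2) = 6.
From main diagonal, 15 − (5 + 2 + 1 + 3) gives (3,3) = 4.
Anti-diagonal must total 15; the given cells sum to 5, so (2,4) = 10.
Row 3: 15 + 4 + (-7) + 7 + ? = 15, so (3,1) = -4.
Column 1 needs 15; the known cells sum to 2, so (2,1) = 13.
Column 4 needs 15; the known cells sum to 1, so (5,4) = 14.
Using row 2: 13 + 2 + 10 + (-1) + ? → (2,3) = 15 − 24 = -9.
Row 5 needs 15; the known cells sum to 15, so (5,3) = 0.

0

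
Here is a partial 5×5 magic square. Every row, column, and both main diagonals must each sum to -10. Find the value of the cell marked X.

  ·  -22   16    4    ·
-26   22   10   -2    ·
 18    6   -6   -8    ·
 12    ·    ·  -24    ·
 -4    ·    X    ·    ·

Row 2 must total -10; the given cells sum to 4, so (2,5) = -14.
Row 3 must total -10; the given cells sum to 10, so (3,5) = -20.
From column 1, -10 − (-26 + 18 + 12 + (-4)) gives (1,1) = -10.
The remaining cell in column 4 is (5,4) = -10 − (-30) = 20.
Main diagonal: -10 + 22 + (-6) + (-24) + ? = -10, so (5,5) = 8.
Row 1 must total -10; the given cells sum to -12, so (1,5) = 2.
Column 5 needs -10; the known cells sum to -24, so (4,5) = 14.
Anti-diagonal: 2 + (-2) + (-6) + (-4) + ? = -10, so (4,2) = 0.
From row 4, -10 − (12 + 0 + (-24) + 14) gives (4,3) = -12.
From column 2, -10 − (-22 + 22 + 6 + 0) gives (5,2) = -16.
Using column 3: 16 + 10 + (-6) + (-12) + ? → (5,3) = -10 − 8 = -18.

-18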